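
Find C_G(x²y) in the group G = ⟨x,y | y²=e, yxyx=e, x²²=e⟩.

⟨x²y⟩ ⊆ C_G(x²y) since powers of x²y commute with x²y; so |C_G(x²y)| ≥ |⟨x²y⟩| = 2.
By orbit–stabilizer, |C_G(x²y)| = |G| / |conj. class of x²y| = 44 / 11 = 4.
The 4 elements commuting with x²y are {e, x¹¹, x²y, x¹³y}.

Answer: {e, x¹¹, x²y, x¹³y}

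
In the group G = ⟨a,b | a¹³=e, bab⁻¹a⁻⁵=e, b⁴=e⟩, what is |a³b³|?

Compute successive powers until reaching e:
  (a³b³)¹ = a³b³, (a³b³)² = ab², (a³b³)³ = a¹¹b, (a³b³)⁴ = e.
The smallest positive k with (a³b³)ᵏ = e is 4.

Answer: 4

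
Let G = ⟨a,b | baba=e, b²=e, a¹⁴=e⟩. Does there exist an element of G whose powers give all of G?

Every cyclic group is abelian. But a·b = ab while b·a = a¹³b, so a·b ≠ b·a and G is not abelian. Hence G is not cyclic.

Answer: No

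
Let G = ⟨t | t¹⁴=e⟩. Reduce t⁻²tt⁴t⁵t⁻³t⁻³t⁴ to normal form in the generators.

Multiply left to right, reducing at each step:
  (t¹²) · t = t¹³
  (t¹³) · t⁴ = t³
  (t³) · t⁵ = t⁸
  (t⁸) · t⁻³ = t⁵
  (t⁵) · t⁻³ = t²
  (t²) · t⁴ = t⁶

Answer: t⁶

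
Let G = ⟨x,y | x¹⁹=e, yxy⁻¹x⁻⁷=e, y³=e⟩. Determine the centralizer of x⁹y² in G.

⟨x⁹y²⟩ ⊆ C_G(x⁹y²) since powers of x⁹y² commute with x⁹y²; so |C_G(x⁹y²)| ≥ |⟨x⁹y²⟩| = 3.
By orbit–stabilizer, |C_G(x⁹y²)| = |G| / |conj. class of x⁹y²| = 57 / 19 = 3.
The 3 elements commuting with x⁹y² are {e, x¹³y, x⁹y²}.

Answer: {e, x¹³y, x⁹y²}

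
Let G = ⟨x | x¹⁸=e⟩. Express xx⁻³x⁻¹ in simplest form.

Multiply left to right, reducing at each step:
  x · x⁻³ = x¹⁶
  (x¹⁶) · x⁻¹ = x¹⁵

Answer: x¹⁵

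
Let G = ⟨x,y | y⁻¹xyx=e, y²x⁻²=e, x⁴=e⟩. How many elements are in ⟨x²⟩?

|⟨x²⟩| equals the order of x². Compute successive powers until reaching e:
  (x²)¹ = x², (x²)² = e.
The smallest positive k with (x²)ᵏ = e is 2, so |⟨x²⟩| = 2.

Answer: 2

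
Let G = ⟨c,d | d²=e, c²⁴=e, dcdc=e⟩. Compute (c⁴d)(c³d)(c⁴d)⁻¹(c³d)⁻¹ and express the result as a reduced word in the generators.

[(c⁴d), (c³d)] = (c⁴d)·(c³d)·(c⁴d)⁻¹·(c³d)⁻¹.
  (c⁴d) · (c³d) = c
  c · (c⁴d) = c⁵d
  (c⁵d) · (c³d) = c²

Answer: c²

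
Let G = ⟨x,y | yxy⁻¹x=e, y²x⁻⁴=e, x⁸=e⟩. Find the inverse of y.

The order of y is 4 (smallest k with yᵏ = e), so y⁻¹ = y³ = y⁻¹.
Check: y · (y⁻¹) → y · y⁻¹ = e, giving e as required.

Answer: y⁻¹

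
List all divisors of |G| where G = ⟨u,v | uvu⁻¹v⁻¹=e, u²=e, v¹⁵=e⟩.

|G| = 30 = 2 · 3 · 5. By Lagrange's theorem the order of any subgroup divides 30; the divisors of 30 are 1, 2, 3, 5, 6, 10, 15, 30.

Answer: 1, 2, 3, 5, 6, 10, 15, 30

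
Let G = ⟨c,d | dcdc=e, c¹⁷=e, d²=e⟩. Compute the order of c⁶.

Compute successive powers until reaching e:
  (c⁶)¹ = c⁶, (c⁶)² = c¹², (c⁶)³ = c, (c⁶)⁴ = c⁷, (c⁶)⁵ = c¹³, (c⁶)⁶ = c², (c⁶)⁷ = c⁸, (c⁶)⁸ = c¹⁴, (c⁶)⁹ = c³, (c⁶)¹⁰ = c⁹, (c⁶)¹¹ = c¹⁵, (c⁶)¹² = c⁴, (c⁶)¹³ = c¹⁰, (c⁶)¹⁴ = c¹⁶, (c⁶)¹⁵ = c⁵, (c⁶)¹⁶ = c¹¹, (c⁶)¹⁷ = e.
The smallest positive k with (c⁶)ᵏ = e is 17.

Answer: 17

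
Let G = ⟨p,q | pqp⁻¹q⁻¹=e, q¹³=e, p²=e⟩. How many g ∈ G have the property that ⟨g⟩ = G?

G is cyclic of order 26. An element generates G iff its order is 26, and a cyclic group of order 26 has exactly φ(26) = 12 such elements.

Answer: 12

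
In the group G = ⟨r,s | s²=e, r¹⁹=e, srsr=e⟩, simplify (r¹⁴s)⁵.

Compute successive powers of (r¹⁴s), reducing at each step:
  (r¹⁴s)²: (r¹⁴s) · r¹⁴ = s;   s · s = e
  (r¹⁴s)³: e · r¹⁴ = r¹⁴;   (r¹⁴) · s = r¹⁴s
  (r¹⁴s)⁴: (r¹⁴s) · r¹⁴ = s;   s · s = e
  (r¹⁴s)⁵: e · r¹⁴ = r¹⁴;   (r¹⁴) · s = r¹⁴s

Answer: r¹⁴s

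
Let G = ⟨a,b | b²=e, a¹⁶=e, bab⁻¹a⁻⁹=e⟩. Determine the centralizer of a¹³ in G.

⟨a¹³⟩ ⊆ C_G(a¹³) since powers of a¹³ commute with a¹³; so |C_G(a¹³)| ≥ |⟨a¹³⟩| = 16.
By orbit–stabilizer, |C_G(a¹³)| = |G| / |conj. class of a¹³| = 32 / 2 = 16.
The 16 elements commuting with a¹³ are {e, a, a², a³, a⁴, a⁵, a⁶, a⁷, a⁸, a⁹, a¹⁰, a¹¹, a¹², a¹³, a¹⁴, a¹⁵}.

Answer: {e, a, a², a³, a⁴, a⁵, a⁶, a⁷, a⁸, a⁹, a¹⁰, a¹¹, a¹², a¹³, a¹⁴, a¹⁵}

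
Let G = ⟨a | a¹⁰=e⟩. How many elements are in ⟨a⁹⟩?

|⟨a⁹⟩| equals the order of a⁹. Compute successive powers until reaching e:
  (a⁹)¹ = a⁹, (a⁹)² = a⁸, (a⁹)³ = a⁷, (a⁹)⁴ = a⁶, (a⁹)⁵ = a⁵, (a⁹)⁶ = a⁴, (a⁹)⁷ = a³, (a⁹)⁸ = a², (a⁹)⁹ = a, (a⁹)¹⁰ = e.
The smallest positive k with (a⁹)ᵏ = e is 10, so |⟨a⁹⟩| = 10.

Answer: 10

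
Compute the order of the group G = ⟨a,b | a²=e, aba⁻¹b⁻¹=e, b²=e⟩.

Enumerate words in the generators, reducing via the relations: the distinct elements are
  {a, b, e, ab}.
No further products give new elements, so |G| = 4.

Answer: 4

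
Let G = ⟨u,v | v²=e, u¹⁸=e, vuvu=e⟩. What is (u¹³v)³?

Compute successive powers of (u¹³v), reducing at each step:
  (u¹³v)²: (u¹³v) · u¹³ = v;   v · v = e
  (u¹³v)³: e · u¹³ = u¹³;   (u¹³) · v = u¹³v

Answer: u¹³v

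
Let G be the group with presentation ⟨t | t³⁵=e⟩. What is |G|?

G is generated by a single element, so G is cyclic. The relator gives t³⁵ = e and no smaller power is forced to be e, so the 35 powers {e, t, t², t³, t⁴, t⁵, t⁶, t⁷, t⁸, t⁹, t²², t²³, t²¹, t²⁰, t²⁴, t²⁵, t²⁶, t²⁷, t²⁸, t²⁹, t³², t³³, t³¹, t³⁰, t³⁴, t¹², t¹³, t¹¹, t¹⁰, t¹⁴, t¹⁵, t¹⁶, t¹⁷, t¹⁸, t¹⁹} are distinct. Hence |G| = 35.

Answer: 35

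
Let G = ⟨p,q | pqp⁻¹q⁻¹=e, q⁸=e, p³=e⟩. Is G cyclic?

|G| = 24. The element pq has order 24 (its powers give 24 distinct elements), so ⟨pq⟩ = G and G is cyclic.

Answer: Yes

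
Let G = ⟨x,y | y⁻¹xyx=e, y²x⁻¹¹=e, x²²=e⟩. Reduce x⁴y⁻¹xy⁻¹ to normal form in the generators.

Multiply left to right, reducing at each step:
  (x⁴) · y⁻¹ = x⁴y⁻¹
  (x⁴y⁻¹) · x = x³y⁻¹
  (x³y⁻¹) · y⁻¹ = x¹⁴

Answer: x¹⁴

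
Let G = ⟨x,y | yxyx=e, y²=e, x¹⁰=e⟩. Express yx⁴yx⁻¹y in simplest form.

Multiply left to right, reducing at each step:
  y · x⁴ = x⁶y
  (x⁶y) · y = x⁶
  (x⁶) · x⁻¹ = x⁵
  (x⁵) · y = x⁵y

Answer: x⁵y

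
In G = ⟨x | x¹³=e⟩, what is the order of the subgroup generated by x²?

|⟨x²⟩| equals the order of x². Compute successive powers until reaching e:
  (x²)¹ = x², (x²)² = x⁴, (x²)³ = x⁶, (x²)⁴ = x⁸, (x²)⁵ = x¹⁰, (x²)⁶ = x¹², (x²)⁷ = x, (x²)⁸ = x³, (x²)⁹ = x⁵, (x²)¹⁰ = x⁷, (x²)¹¹ = x⁹, (x²)¹² = x¹¹, (x²)¹³ = e.
The smallest positive k with (x²)ᵏ = e is 13, so |⟨x²⟩| = 13.

Answer: 13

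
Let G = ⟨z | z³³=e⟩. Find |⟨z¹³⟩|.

|⟨z¹³⟩| equals the order of z¹³. Compute successive powers until reaching e:
  (z¹³)¹ = z¹³, (z¹³)² = z²⁶, (z¹³)³ = z⁶, (z¹³)⁴ = z¹⁹, (z¹³)⁵ = z³², (z¹³)⁶ = z¹², (z¹³)⁷ = z²⁵, (z¹³)⁸ = z⁵, (z¹³)⁹ = z¹⁸, (z¹³)¹⁰ = z³¹, (z¹³)¹¹ = z¹¹, (z¹³)¹² = z²⁴, (z¹³)¹³ = z⁴, (z¹³)¹⁴ = z¹⁷, (z¹³)¹⁵ = z³⁰, (z¹³)¹⁶ = z¹⁰, (z¹³)¹⁷ = z²³, (z¹³)¹⁸ = z³, (z¹³)¹⁹ = z¹⁶, (z¹³)²⁰ = z²⁹, (z¹³)²¹ = z⁹, (z¹³)²² = z²², (z¹³)²³ = z², (z¹³)²⁴ = z¹⁵, (z¹³)²⁵ = z²⁸, (z¹³)²⁶ = z⁸, (z¹³)²⁷ = z²¹, (z¹³)²⁸ = z, (z¹³)²⁹ = z¹⁴, (z¹³)³⁰ = z²⁷, (z¹³)³¹ = z⁷, (z¹³)³² = z²⁰, (z¹³)³³ = e.
The smallest positive k with (z¹³)ᵏ = e is 33, so |⟨z¹³⟩| = 33.

Answer: 33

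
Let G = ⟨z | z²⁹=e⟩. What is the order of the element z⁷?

Compute successive powers until reaching e:
  (z⁷)¹ = z⁷, (z⁷)² = z¹⁴, (z⁷)³ = z²¹, (z⁷)⁴ = z²⁸, (z⁷)⁵ = z⁶, (z⁷)⁶ = z¹³, (z⁷)⁷ = z²⁰, (z⁷)⁸ = z²⁷, (z⁷)⁹ = z⁵, (z⁷)¹⁰ = z¹², (z⁷)¹¹ = z¹⁹, (z⁷)¹² = z²⁶, (z⁷)¹³ = z⁴, (z⁷)¹⁴ = z¹¹, (z⁷)¹⁵ = z¹⁸, (z⁷)¹⁶ = z²⁵, (z⁷)¹⁷ = z³, (z⁷)¹⁸ = z¹⁰, (z⁷)¹⁹ = z¹⁷, (z⁷)²⁰ = z²⁴, (z⁷)²¹ = z², (z⁷)²² = z⁹, (z⁷)²³ = z¹⁶, (z⁷)²⁴ = z²³, (z⁷)²⁵ = z, (z⁷)²⁶ = z⁸, (z⁷)²⁷ = z¹⁵, (z⁷)²⁸ = z²², (z⁷)²⁹ = e.
The smallest positive k with (z⁷)ᵏ = e is 29.

Answer: 29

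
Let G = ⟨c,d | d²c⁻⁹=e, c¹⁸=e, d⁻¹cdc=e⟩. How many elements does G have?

Enumerate words in the generators, reducing via the relations: the distinct elements are
  {c, d, e, cd, c², c³, c⁴, c⁵, c⁶, c⁷, c⁸, c⁹, c²d, c³d, c¹², c¹³, c¹¹, c¹⁰, c¹⁴, c¹⁵, c¹⁶, c¹⁷, c⁴d, c⁵d, c⁶d, c⁷d, c⁸d, d⁻¹, cd⁻¹, c²d⁻¹, c³d⁻¹, c⁴d⁻¹, c⁵d⁻¹, c⁶d⁻¹, c⁷d⁻¹, c⁸d⁻¹}.
No further products give new elements, so |G| = 36.

Answer: 36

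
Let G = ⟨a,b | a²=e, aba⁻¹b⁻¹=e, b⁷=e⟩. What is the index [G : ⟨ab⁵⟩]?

First find ord(ab⁵) by computing successive powers:
  (ab⁵)¹ = ab⁵, (ab⁵)² = b³, (ab⁵)³ = ab, (ab⁵)⁴ = b⁶, (ab⁵)⁵ = ab⁴, (ab⁵)⁶ = b², (ab⁵)⁷ = a, (ab⁵)⁸ = b⁵, (ab⁵)⁹ = ab³, (ab⁵)¹⁰ = b, (ab⁵)¹¹ = ab⁶, (ab⁵)¹² = b⁴, (ab⁵)¹³ = ab², (ab⁵)¹⁴ = e.
So |⟨ab⁵⟩| = ord(ab⁵) = 14. With |G| = 14, by Lagrange [G : ⟨ab⁵⟩] = 14/14 = 1.

Answer: 1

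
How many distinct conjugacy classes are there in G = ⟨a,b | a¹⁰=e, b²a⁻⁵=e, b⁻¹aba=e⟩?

The conjugacy classes (representative and size) are:
  [e] (size 1), [a] (size 2), [a⁸] (size 2), [a⁷] (size 2), [a⁴] (size 2), [a⁵] (size 1), [a⁴b] (size 5), [a²b⁻¹] (size 5).
Class equation: 1 + 2 + 2 + 2 + 2 + 1 + 5 + 5 = 20 = |G|. So G has 8 conjugacy classes.

Answer: 8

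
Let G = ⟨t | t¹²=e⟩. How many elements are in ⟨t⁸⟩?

|⟨t⁸⟩| equals the order of t⁸. Compute successive powers until reaching e:
  (t⁸)¹ = t⁸, (t⁸)² = t⁴, (t⁸)³ = e.
The smallest positive k with (t⁸)ᵏ = e is 3, so |⟨t⁸⟩| = 3.

Answer: 3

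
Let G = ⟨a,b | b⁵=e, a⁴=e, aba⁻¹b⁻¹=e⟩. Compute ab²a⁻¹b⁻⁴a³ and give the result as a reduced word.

Multiply left to right, reducing at each step:
  a · b² = ab²
  (ab²) · a⁻¹ = b²
  (b²) · b⁻⁴ = b³
  (b³) · a³ = a³b³

Answer: a³b³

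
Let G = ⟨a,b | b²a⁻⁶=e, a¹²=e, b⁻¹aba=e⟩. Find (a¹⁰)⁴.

Compute successive powers of (a¹⁰), reducing at each step:
  (a¹⁰)²: (a¹⁰) · a¹⁰ = a⁸
  (a¹⁰)³: (a⁸) · a¹⁰ = a⁶
  (a¹⁰)⁴: (a⁶) · a¹⁰ = a⁴

Answer: a⁴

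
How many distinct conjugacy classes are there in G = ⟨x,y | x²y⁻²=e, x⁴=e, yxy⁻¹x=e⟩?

The conjugacy classes (representative and size) are:
  [e] (size 1), [x³] (size 2), [x²] (size 1), [y⁻¹] (size 2), [xy] (size 2).
Class equation: 1 + 2 + 1 + 2 + 2 = 8 = |G|. So G has 5 conjugacy classes.

Answer: 5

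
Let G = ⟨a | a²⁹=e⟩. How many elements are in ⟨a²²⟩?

|⟨a²²⟩| equals the order of a²². Compute successive powers until reaching e:
  (a²²)¹ = a²², (a²²)² = a¹⁵, (a²²)³ = a⁸, (a²²)⁴ = a, (a²²)⁵ = a²³, (a²²)⁶ = a¹⁶, (a²²)⁷ = a⁹, (a²²)⁸ = a², (a²²)⁹ = a²⁴, (a²²)¹⁰ = a¹⁷, (a²²)¹¹ = a¹⁰, (a²²)¹² = a³, (a²²)¹³ = a²⁵, (a²²)¹⁴ = a¹⁸, (a²²)¹⁵ = a¹¹, (a²²)¹⁶ = a⁴, (a²²)¹⁷ = a²⁶, (a²²)¹⁸ = a¹⁹, (a²²)¹⁹ = a¹², (a²²)²⁰ = a⁵, (a²²)²¹ = a²⁷, (a²²)²² = a²⁰, (a²²)²³ = a¹³, (a²²)²⁴ = a⁶, (a²²)²⁵ = a²⁸, (a²²)²⁶ = a²¹, (a²²)²⁷ = a¹⁴, (a²²)²⁸ = a⁷, (a²²)²⁹ = e.
The smallest positive k with (a²²)ᵏ = e is 29, so |⟨a²²⟩| = 29.

Answer: 29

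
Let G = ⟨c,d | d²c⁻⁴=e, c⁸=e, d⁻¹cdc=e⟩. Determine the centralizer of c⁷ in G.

⟨c⁷⟩ ⊆ C_G(c⁷) since powers of c⁷ commute with c⁷; so |C_G(c⁷)| ≥ |⟨c⁷⟩| = 8.
By orbit–stabilizer, |C_G(c⁷)| = |G| / |conj. class of c⁷| = 16 / 2 = 8.
The 8 elements commuting with c⁷ are {e, c, c², c³, c⁴, c⁵, c⁶, c⁷}.

Answer: {e, c, c², c³, c⁴, c⁵, c⁶, c⁷}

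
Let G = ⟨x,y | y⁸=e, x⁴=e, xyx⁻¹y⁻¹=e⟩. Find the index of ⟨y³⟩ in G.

First find ord(y³) by computing successive powers:
  (y³)¹ = y³, (y³)² = y⁶, (y³)³ = y, (y³)⁴ = y⁴, (y³)⁵ = y⁷, (y³)⁶ = y², (y³)⁷ = y⁵, (y³)⁸ = e.
So |⟨y³⟩| = ord(y³) = 8. With |G| = 32, by Lagrange [G : ⟨y³⟩] = 32/8 = 4.

Answer: 4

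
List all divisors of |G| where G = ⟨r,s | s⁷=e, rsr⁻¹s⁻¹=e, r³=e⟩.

|G| = 21 = 3 · 7. By Lagrange's theorem the order of any subgroup divides 21; the divisors of 21 are 1, 3, 7, 21.

Answer: 1, 3, 7, 21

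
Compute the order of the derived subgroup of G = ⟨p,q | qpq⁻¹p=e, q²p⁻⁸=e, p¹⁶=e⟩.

G' = [G, G] is generated by all commutators. The generator-pair commutators are: [p, q] = p².
The subgroup they normally generate is {e, p², p⁴, p⁶, p⁸, p¹⁰, p¹², p¹⁴}, of order 8.
Check: |G/G'| = 32/8 = 4 is the order of the abelianisation.

Answer: 8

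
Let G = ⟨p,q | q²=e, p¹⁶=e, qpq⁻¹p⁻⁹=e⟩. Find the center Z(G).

An element z ∈ Z(G) iff z commutes with every generator.
For example p² is central: (p²)·p = p³ = p·(p²); (p²)·q = p²q = q·(p²).
Whereas p ∉ Z(G) since p·q = pq ≠ p⁹q = q·p.
Checking each of the 32 elements this way gives Z(G) = {e, p², p⁴, p⁶, p⁸, p¹⁰, p¹², p¹⁴}, of order 8.

Answer: {e, p², p⁴, p⁶, p⁸, p¹⁰, p¹², p¹⁴}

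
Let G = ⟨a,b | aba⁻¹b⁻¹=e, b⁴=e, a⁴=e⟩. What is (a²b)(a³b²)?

Compute (a²b) · (a³b²) by multiplying left to right and reducing via the relations at each step:
  (a²b) · a³ = ab
  (ab) · b² = ab³

Answer: ab³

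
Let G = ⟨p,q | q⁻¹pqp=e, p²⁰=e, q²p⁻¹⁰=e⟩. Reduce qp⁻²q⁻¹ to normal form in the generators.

Multiply left to right, reducing at each step:
  q · p⁻² = p²q
  (p²q) · q⁻¹ = p²

Answer: p²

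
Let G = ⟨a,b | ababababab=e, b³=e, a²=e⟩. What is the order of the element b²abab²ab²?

Compute successive powers until reaching e:
  (b²abab²ab²)¹ = b²abab²ab², (b²abab²ab²)² = babab²ab, (b²abab²ab²)³ = e.
The smallest positive k with (b²abab²ab²)ᵏ = e is 3.

Answer: 3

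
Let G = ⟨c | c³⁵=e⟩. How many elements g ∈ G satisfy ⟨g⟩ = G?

G is cyclic of order 35. An element generates G iff its order is 35, and a cyclic group of order 35 has exactly φ(35) = 24 such elements.

Answer: 24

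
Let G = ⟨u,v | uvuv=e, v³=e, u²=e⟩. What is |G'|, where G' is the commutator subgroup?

G' = [G, G] is generated by all commutators. The generator-pair commutators are: [u, v] = v.
The subgroup they normally generate is {e, v, v²}, of order 3.
Check: |G/G'| = 6/3 = 2 is the order of the abelianisation.

Answer: 3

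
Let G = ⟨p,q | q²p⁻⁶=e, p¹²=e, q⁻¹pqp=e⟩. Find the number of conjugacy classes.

The conjugacy classes (representative and size) are:
  [e] (size 1), [p¹¹] (size 2), [p²] (size 2), [p⁹] (size 2), [p⁴] (size 2), [p⁵] (size 2), [p⁶] (size 1), [p²q] (size 6), [pq] (size 6).
Class equation: 1 + 2 + 2 + 2 + 2 + 2 + 1 + 6 + 6 = 24 = |G|. So G has 9 conjugacy classes.

Answer: 9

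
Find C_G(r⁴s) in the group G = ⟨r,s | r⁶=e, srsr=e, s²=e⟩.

⟨r⁴s⟩ ⊆ C_G(r⁴s) since powers of r⁴s commute with r⁴s; so |C_G(r⁴s)| ≥ |⟨r⁴s⟩| = 2.
By orbit–stabilizer, |C_G(r⁴s)| = |G| / |conj. class of r⁴s| = 12 / 3 = 4.
The 4 elements commuting with r⁴s are {e, r³, rs, r⁴s}.

Answer: {e, r³, rs, r⁴s}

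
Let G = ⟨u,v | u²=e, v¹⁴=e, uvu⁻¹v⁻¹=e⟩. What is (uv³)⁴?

Compute successive powers of (uv³), reducing at each step:
  (uv³)²: (uv³) · u = v³;   (v³) · v³ = v⁶
  (uv³)³: (v⁶) · u = uv⁶;   (uv⁶) · v³ = uv⁹
  (uv³)⁴: (uv⁹) · u = v⁹;   (v⁹) · v³ = v¹²

Answer: v¹²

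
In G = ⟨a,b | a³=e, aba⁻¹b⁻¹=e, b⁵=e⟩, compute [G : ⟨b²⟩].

First find ord(b²) by computing successive powers:
  (b²)¹ = b², (b²)² = b⁴, (b²)³ = b, (b²)⁴ = b³, (b²)⁵ = e.
So |⟨b²⟩| = ord(b²) = 5. With |G| = 15, by Lagrange [G : ⟨b²⟩] = 15/5 = 3.

Answer: 3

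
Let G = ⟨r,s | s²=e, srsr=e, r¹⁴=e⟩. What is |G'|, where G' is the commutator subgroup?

G' = [G, G] is generated by all commutators. The generator-pair commutators are: [r, s] = r².
The subgroup they normally generate is {e, r², r⁴, r⁶, r⁸, r¹⁰, r¹²}, of order 7.
Check: |G/G'| = 28/7 = 4 is the order of the abelianisation.

Answer: 7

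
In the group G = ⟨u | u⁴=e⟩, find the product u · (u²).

Compute u · (u²) by multiplying left to right and reducing via the relations at each step:
  u · u² = u³

Answer: u³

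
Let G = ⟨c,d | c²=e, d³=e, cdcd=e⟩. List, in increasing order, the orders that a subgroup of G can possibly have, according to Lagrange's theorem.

|G| = 6 = 2 · 3. By Lagrange's theorem the order of any subgroup divides 6; the divisors of 6 are 1, 2, 3, 6.

Answer: 1, 2, 3, 6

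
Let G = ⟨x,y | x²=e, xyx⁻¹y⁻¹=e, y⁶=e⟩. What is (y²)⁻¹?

The order of (y²) is 3 (smallest k with (y²)ᵏ = e), so (y²)⁻¹ = (y²)² = y⁴.
Check: (y²) · (y⁴) → (y²) · y⁴ = e, giving e as required.

Answer: y⁴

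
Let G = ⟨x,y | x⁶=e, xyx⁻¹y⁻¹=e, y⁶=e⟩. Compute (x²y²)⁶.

Compute successive powers of (x²y²), reducing at each step:
  (x²y²)²: (x²y²) · x² = x⁴y²;   (x⁴y²) · y² = x⁴y⁴
  (x²y²)³: (x⁴y⁴) · x² = y⁴;   (y⁴) · y² = e
  (x²y²)⁴: e · x² = x²;   (x²) · y² = x²y²
  (x²y²)⁵: (x²y²) · x² = x⁴y²;   (x⁴y²) · y² = x⁴y⁴
  (x²y²)⁶: (x⁴y⁴) · x² = y⁴;   (y⁴) · y² = e

Answer: e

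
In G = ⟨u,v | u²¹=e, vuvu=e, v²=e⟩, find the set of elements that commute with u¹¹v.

⟨u¹¹v⟩ ⊆ C_G(u¹¹v) since powers of u¹¹v commute with u¹¹v; so |C_G(u¹¹v)| ≥ |⟨u¹¹v⟩| = 2.
By orbit–stabilizer, |C_G(u¹¹v)| = |G| / |conj. class of u¹¹v| = 42 / 21 = 2.
The 2 elements commuting with u¹¹v are {e, u¹¹v}.

Answer: {e, u¹¹v}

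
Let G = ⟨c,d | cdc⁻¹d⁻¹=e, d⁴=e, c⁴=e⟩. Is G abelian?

Each pair of generators commutes: c·d = cd = d·c. Since the generators pairwise commute, every element of G commutes with every other, so G is abelian.

Answer: Yes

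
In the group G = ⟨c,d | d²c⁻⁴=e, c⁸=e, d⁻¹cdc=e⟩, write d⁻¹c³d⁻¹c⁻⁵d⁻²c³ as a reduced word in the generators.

Multiply left to right, reducing at each step:
  (d⁻¹) · c³ = cd
  (cd) · d⁻¹ = c
  c · c⁻⁵ = c⁴
  (c⁴) · d⁻² = e
  e · c³ = c³

Answer: c³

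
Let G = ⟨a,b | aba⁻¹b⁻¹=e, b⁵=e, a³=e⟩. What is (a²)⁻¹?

The order of (a²) is 3 (smallest k with (a²)ᵏ = e), so (a²)⁻¹ = (a²)² = a.
Check: (a²) · a → (a²) · a = e, giving e as required.

Answer: a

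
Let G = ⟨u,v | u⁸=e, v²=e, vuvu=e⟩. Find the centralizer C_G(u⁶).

⟨u⁶⟩ ⊆ C_G(u⁶) since powers of u⁶ commute with u⁶; so |C_G(u⁶)| ≥ |⟨u⁶⟩| = 4.
By orbit–stabilizer, |C_G(u⁶)| = |G| / |conj. class of u⁶| = 16 / 2 = 8.
The 8 elements commuting with u⁶ are {e, u, u², u³, u⁴, u⁵, u⁶, u⁷}.

Answer: {e, u, u², u³, u⁴, u⁵, u⁶, u⁷}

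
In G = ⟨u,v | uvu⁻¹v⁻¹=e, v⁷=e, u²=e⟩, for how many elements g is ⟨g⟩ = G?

G is cyclic of order 14. An element generates G iff its order is 14, and a cyclic group of order 14 has exactly φ(14) = 6 such elements.

Answer: 6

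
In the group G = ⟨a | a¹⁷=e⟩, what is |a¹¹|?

Compute successive powers until reaching e:
  (a¹¹)¹ = a¹¹, (a¹¹)² = a⁵, (a¹¹)³ = a¹⁶, (a¹¹)⁴ = a¹⁰, (a¹¹)⁵ = a⁴, (a¹¹)⁶ = a¹⁵, (a¹¹)⁷ = a⁹, (a¹¹)⁸ = a³, (a¹¹)⁹ = a¹⁴, (a¹¹)¹⁰ = a⁸, (a¹¹)¹¹ = a², (a¹¹)¹² = a¹³, (a¹¹)¹³ = a⁷, (a¹¹)¹⁴ = a, (a¹¹)¹⁵ = a¹², (a¹¹)¹⁶ = a⁶, (a¹¹)¹⁷ = e.
The smallest positive k with (a¹¹)ᵏ = e is 17.

Answer: 17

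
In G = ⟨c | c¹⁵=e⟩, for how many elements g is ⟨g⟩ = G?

G is cyclic of order 15. An element generates G iff its order is 15, and a cyclic group of order 15 has exactly φ(15) = 8 such elements.

Answer: 8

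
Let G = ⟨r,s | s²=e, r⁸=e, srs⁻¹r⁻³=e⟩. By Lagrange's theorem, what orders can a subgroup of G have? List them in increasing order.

|G| = 16 = 2⁴. By Lagrange's theorem the order of any subgroup divides 16; the divisors of 16 are 1, 2, 4, 8, 16.

Answer: 1, 2, 4, 8, 16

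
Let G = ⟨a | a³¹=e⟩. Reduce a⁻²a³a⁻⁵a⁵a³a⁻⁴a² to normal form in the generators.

Multiply left to right, reducing at each step:
  (a²⁹) · a³ = a
  a · a⁻⁵ = a²⁷
  (a²⁷) · a⁵ = a
  a · a³ = a⁴
  (a⁴) · a⁻⁴ = e
  e · a² = a²

Answer: a²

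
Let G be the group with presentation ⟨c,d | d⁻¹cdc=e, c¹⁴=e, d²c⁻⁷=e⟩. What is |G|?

Enumerate words in the generators, reducing via the relations: the distinct elements are
  {c, d, e, cd, c², c³, c⁴, c⁵, c⁶, c⁷, c⁸, c⁹, c²d, c³d, c¹², c¹³, c¹¹, c¹⁰, c⁴d, c⁵d, c⁶d, d⁻¹, cd⁻¹, c²d⁻¹, c³d⁻¹, c⁴d⁻¹, c⁵d⁻¹, c⁶d⁻¹}.
No further products give new elements, so |G| = 28.

Answer: 28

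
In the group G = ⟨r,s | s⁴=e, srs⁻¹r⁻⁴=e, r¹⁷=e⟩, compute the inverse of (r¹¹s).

The order of (r¹¹s) is 4 (smallest k with (r¹¹s)ᵏ = e), so (r¹¹s)⁻¹ = (r¹¹s)³ = r¹⁰s³.
Check: (r¹¹s) · (r¹⁰s³) → (r¹¹s) · r¹⁰ = s;   s · s³ = e, giving e as required.

Answer: r¹⁰s³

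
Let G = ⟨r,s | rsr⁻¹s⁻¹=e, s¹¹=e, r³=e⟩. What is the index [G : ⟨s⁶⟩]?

First find ord(s⁶) by computing successive powers:
  (s⁶)¹ = s⁶, (s⁶)² = s, (s⁶)³ = s⁷, (s⁶)⁴ = s², (s⁶)⁵ = s⁸, (s⁶)⁶ = s³, (s⁶)⁷ = s⁹, (s⁶)⁸ = s⁴, (s⁶)⁹ = s¹⁰, (s⁶)¹⁰ = s⁵, (s⁶)¹¹ = e.
So |⟨s⁶⟩| = ord(s⁶) = 11. With |G| = 33, by Lagrange [G : ⟨s⁶⟩] = 33/11 = 3.

Answer: 3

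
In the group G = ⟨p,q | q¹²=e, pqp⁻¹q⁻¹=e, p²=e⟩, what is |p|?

Compute successive powers until reaching e:
  p¹ = p, p² = e.
The smallest positive k with pᵏ = e is 2.

Answer: 2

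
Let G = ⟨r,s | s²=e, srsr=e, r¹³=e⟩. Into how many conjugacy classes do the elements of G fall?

The conjugacy classes (representative and size) are:
  [e] (size 1), [r¹²] (size 2), [r¹¹] (size 2), [r³] (size 2), [r⁴] (size 2), [r⁸] (size 2), [r⁶] (size 2), [s] (size 13).
Class equation: 1 + 2 + 2 + 2 + 2 + 2 + 2 + 13 = 26 = |G|. So G has 8 conjugacy classes.

Answer: 8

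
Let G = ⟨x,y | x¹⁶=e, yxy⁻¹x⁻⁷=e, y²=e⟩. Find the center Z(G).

An element z ∈ Z(G) iff z commutes with every generator.
For example x⁸ is central: (x⁸)·x = x⁹ = x·(x⁸); (x⁸)·y = x⁸y = y·(x⁸).
Whereas x ∉ Z(G) since x·y = xy ≠ x⁷y = y·x.
Checking each of the 32 elements this way gives Z(G) = {e, x⁸}, of order 2.

Answer: {e, x⁸}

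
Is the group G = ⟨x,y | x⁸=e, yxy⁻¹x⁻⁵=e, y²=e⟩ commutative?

x·y = xy but y·x = x⁵y, so x·y ≠ y·x and G is not abelian.

Answer: No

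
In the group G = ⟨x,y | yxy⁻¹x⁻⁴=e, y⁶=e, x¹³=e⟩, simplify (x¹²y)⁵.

Compute successive powers of (x¹²y), reducing at each step:
  (x¹²y)²: (x¹²y) · x¹² = x⁸y;   (x⁸y) · y = x⁸y²
  (x¹²y)³: (x⁸y²) · x¹² = x⁵y²;   (x⁵y²) · y = x⁵y³
  (x¹²y)⁴: (x⁵y³) · x¹² = x⁶y³;   (x⁶y³) · y = x⁶y⁴
  (x¹²y)⁵: (x⁶y⁴) · x¹² = x¹⁰y⁴;   (x¹⁰y⁴) · y = x¹⁰y⁵

Answer: x¹⁰y⁵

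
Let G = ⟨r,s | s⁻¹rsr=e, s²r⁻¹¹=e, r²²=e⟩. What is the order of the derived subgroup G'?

G' = [G, G] is generated by all commutators. The generator-pair commutators are: [r, s] = r².
The subgroup they normally generate is {e, r², r⁴, r⁶, r⁸, r¹⁰, r¹², r¹⁴, r¹⁶, r¹⁸, r²⁰}, of order 11.
Check: |G/G'| = 44/11 = 4 is the order of the abelianisation.

Answer: 11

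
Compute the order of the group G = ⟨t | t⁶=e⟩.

G is generated by a single element, so G is cyclic. The relator gives t⁶ = e and no smaller power is forced to be e, so the 6 powers {e, t, t², t³, t⁴, t⁵} are distinct. Hence |G| = 6.

Answer: 6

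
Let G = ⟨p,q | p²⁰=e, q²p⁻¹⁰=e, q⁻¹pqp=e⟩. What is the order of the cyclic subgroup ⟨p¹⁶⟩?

|⟨p¹⁶⟩| equals the order of p¹⁶. Compute successive powers until reaching e:
  (p¹⁶)¹ = p¹⁶, (p¹⁶)² = p¹², (p¹⁶)³ = p⁸, (p¹⁶)⁴ = p⁴, (p¹⁶)⁵ = e.
The smallest positive k with (p¹⁶)ᵏ = e is 5, so |⟨p¹⁶⟩| = 5.

Answer: 5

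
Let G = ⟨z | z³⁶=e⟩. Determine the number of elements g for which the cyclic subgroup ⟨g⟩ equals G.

G is cyclic of order 36. An element generates G iff its order is 36, and a cyclic group of order 36 has exactly φ(36) = 12 such elements.

Answer: 12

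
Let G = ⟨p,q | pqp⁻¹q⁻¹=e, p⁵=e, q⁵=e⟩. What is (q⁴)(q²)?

Compute (q⁴) · (q²) by multiplying left to right and reducing via the relations at each step:
  (q⁴) · q² = q

Answer: q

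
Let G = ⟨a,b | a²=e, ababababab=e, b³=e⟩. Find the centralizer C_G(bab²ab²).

⟨bab²ab²⟩ ⊆ C_G(bab²ab²) since powers of bab²ab² commute with bab²ab²; so |C_G(bab²ab²)| ≥ |⟨bab²ab²⟩| = 3.
By orbit–stabilizer, |C_G(bab²ab²)| = |G| / |conj. class of bab²ab²| = 60 / 20 = 3.
The 3 elements commuting with bab²ab² are {e, bab²ab², babab²}.

Answer: {e, bab²ab², babab²}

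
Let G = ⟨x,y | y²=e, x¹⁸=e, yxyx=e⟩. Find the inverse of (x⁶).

The order of (x⁶) is 3 (smallest k with (x⁶)ᵏ = e), so (x⁶)⁻¹ = (x⁶)² = x¹².
Check: (x⁶) · (x¹²) → (x⁶) · x¹² = e, giving e as required.

Answer: x¹²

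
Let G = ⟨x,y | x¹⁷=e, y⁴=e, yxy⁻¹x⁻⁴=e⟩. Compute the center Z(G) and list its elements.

An element z ∈ Z(G) iff z commutes with every generator.
For example e is central: e·x = x = x·e; e·y = y = y·e.
Whereas x ∉ Z(G) since x·y = xy ≠ x⁴y = y·x.
Checking each of the 68 elements this way gives Z(G) = {e}, of order 1.

Answer: {e}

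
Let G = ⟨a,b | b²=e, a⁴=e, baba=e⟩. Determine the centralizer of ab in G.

⟨ab⟩ ⊆ C_G(ab) since powers of ab commute with ab; so |C_G(ab)| ≥ |⟨ab⟩| = 2.
By orbit–stabilizer, |C_G(ab)| = |G| / |conj. class of ab| = 8 / 2 = 4.
The 4 elements commuting with ab are {e, a², a³b, ab}.

Answer: {e, a², a³b, ab}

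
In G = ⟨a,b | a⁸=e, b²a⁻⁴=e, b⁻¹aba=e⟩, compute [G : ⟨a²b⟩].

First find ord(a²b) by computing successive powers:
  (a²b)¹ = a²b, (a²b)² = a⁴, (a²b)³ = a²b⁻¹, (a²b)⁴ = e.
So |⟨a²b⟩| = ord(a²b) = 4. With |G| = 16, by Lagrange [G : ⟨a²b⟩] = 16/4 = 4.

Answer: 4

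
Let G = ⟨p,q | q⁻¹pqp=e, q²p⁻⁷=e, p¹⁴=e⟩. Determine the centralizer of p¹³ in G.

⟨p¹³⟩ ⊆ C_G(p¹³) since powers of p¹³ commute with p¹³; so |C_G(p¹³)| ≥ |⟨p¹³⟩| = 14.
By orbit–stabilizer, |C_G(p¹³)| = |G| / |conj. class of p¹³| = 28 / 2 = 14.
The 14 elements commuting with p¹³ are {e, p, p², p³, p⁴, p⁵, p⁶, p⁷, p⁸, p⁹, p¹⁰, p¹¹, p¹², p¹³}.

Answer: {e, p, p², p³, p⁴, p⁵, p⁶, p⁷, p⁸, p⁹, p¹⁰, p¹¹, p¹², p¹³}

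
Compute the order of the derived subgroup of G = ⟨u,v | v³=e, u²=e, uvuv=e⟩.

G' = [G, G] is generated by all commutators. The generator-pair commutators are: [u, v] = v.
The subgroup they normally generate is {e, v, v²}, of order 3.
Check: |G/G'| = 6/3 = 2 is the order of the abelianisation.

Answer: 3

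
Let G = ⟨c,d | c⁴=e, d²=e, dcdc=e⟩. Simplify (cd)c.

Compute (cd) · c by multiplying left to right and reducing via the relations at each step:
  (cd) · c = d

Answer: d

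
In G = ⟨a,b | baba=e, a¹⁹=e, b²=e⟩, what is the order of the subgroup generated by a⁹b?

|⟨a⁹b⟩| equals the order of a⁹b. Compute successive powers until reaching e:
  (a⁹b)¹ = a⁹b, (a⁹b)² = e.
The smallest positive k with (a⁹b)ᵏ = e is 2, so |⟨a⁹b⟩| = 2.

Answer: 2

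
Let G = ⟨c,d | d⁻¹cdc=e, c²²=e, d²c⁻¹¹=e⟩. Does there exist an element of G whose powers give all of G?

Every cyclic group is abelian. But c·d = cd while d·c = c¹⁰d⁻¹, so c·d ≠ d·c and G is not abelian. Hence G is not cyclic.

Answer: No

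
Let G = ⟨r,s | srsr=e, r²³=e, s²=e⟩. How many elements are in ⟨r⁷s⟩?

|⟨r⁷s⟩| equals the order of r⁷s. Compute successive powers until reaching e:
  (r⁷s)¹ = r⁷s, (r⁷s)² = e.
The smallest positive k with (r⁷s)ᵏ = e is 2, so |⟨r⁷s⟩| = 2.

Answer: 2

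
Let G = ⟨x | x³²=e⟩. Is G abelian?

G has a single generator, so G is cyclic and hence abelian.

Answer: Yes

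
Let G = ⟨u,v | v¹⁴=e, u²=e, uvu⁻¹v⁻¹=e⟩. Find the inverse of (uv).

The order of (uv) is 14 (smallest k with (uv)ᵏ = e), so (uv)⁻¹ = (uv)¹³ = uv¹³.
Check: (uv) · (uv¹³) → (uv) · u = v;   v · v¹³ = e, giving e as required.

Answer: uv¹³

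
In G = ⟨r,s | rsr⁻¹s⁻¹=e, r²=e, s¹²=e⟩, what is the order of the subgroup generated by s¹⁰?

|⟨s¹⁰⟩| equals the order of s¹⁰. Compute successive powers until reaching e:
  (s¹⁰)¹ = s¹⁰, (s¹⁰)² = s⁸, (s¹⁰)³ = s⁶, (s¹⁰)⁴ = s⁴, (s¹⁰)⁵ = s², (s¹⁰)⁶ = e.
The smallest positive k with (s¹⁰)ᵏ = e is 6, so |⟨s¹⁰⟩| = 6.

Answer: 6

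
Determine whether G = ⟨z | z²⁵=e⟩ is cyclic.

|G| = 25. The element z has order 25 (its powers give 25 distinct elements), so ⟨z⟩ = G and G is cyclic.

Answer: Yes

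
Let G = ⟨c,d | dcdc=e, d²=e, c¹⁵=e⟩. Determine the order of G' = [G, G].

G' = [G, G] is generated by all commutators. The generator-pair commutators are: [c, d] = c².
The subgroup they normally generate is {e, c, c², c³, c⁴, c⁵, c⁶, c⁷, c⁸, c⁹, c¹⁰, c¹¹, c¹², c¹³, c¹⁴}, of order 15.
Check: |G/G'| = 30/15 = 2 is the order of the abelianisation.

Answer: 15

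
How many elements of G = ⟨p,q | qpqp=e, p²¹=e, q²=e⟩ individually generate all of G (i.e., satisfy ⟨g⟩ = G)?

⟨g⟩ = G would require ord(g) = |G| = 42, but the maximum element order in G is 21 < 42. So G is not cyclic and no single element generates it: the count is 0.

Answer: 0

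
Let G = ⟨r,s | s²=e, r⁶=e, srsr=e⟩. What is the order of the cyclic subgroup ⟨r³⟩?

|⟨r³⟩| equals the order of r³. Compute successive powers until reaching e:
  (r³)¹ = r³, (r³)² = e.
The smallest positive k with (r³)ᵏ = e is 2, so |⟨r³⟩| = 2.

Answer: 2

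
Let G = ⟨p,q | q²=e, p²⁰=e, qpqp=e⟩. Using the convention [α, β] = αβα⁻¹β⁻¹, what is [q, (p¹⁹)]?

[q, (p¹⁹)] = q·(p¹⁹)·q⁻¹·(p¹⁹)⁻¹.
  q · (p¹⁹) = pq
  (pq) · q = p
  p · p = p²

Answer: p²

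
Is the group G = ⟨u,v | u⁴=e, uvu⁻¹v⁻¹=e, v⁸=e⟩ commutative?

Each pair of generators commutes: u·v = uv = v·u. Since the generators pairwise commute, every element of G commutes with every other, so G is abelian.

Answer: Yes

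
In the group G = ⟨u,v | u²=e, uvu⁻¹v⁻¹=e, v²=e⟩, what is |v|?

Compute successive powers until reaching e:
  v¹ = v, v² = e.
The smallest positive k with vᵏ = e is 2.

Answer: 2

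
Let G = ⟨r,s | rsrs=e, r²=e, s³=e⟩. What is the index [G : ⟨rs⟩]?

First find ord(rs) by computing successive powers:
  (rs)¹ = rs, (rs)² = e.
So |⟨rs⟩| = ord(rs) = 2. With |G| = 6, by Lagrange [G : ⟨rs⟩] = 6/2 = 3.

Answer: 3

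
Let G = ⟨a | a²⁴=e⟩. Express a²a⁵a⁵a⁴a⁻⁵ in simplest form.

Multiply left to right, reducing at each step:
  (a²) · a⁵ = a⁷
  (a⁷) · a⁵ = a¹²
  (a¹²) · a⁴ = a¹⁶
  (a¹⁶) · a⁻⁵ = a¹¹

Answer: a¹¹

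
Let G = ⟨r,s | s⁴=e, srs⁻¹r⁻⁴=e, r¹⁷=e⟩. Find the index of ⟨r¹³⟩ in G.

First find ord(r¹³) by computing successive powers:
  (r¹³)¹ = r¹³, (r¹³)² = r⁹, (r¹³)³ = r⁵, (r¹³)⁴ = r, (r¹³)⁵ = r¹⁴, (r¹³)⁶ = r¹⁰, (r¹³)⁷ = r⁶, (r¹³)⁸ = r², (r¹³)⁹ = r¹⁵, (r¹³)¹⁰ = r¹¹, (r¹³)¹¹ = r⁷, (r¹³)¹² = r³, (r¹³)¹³ = r¹⁶, (r¹³)¹⁴ = r¹², (r¹³)¹⁵ = r⁸, (r¹³)¹⁶ = r⁴, (r¹³)¹⁷ = e.
So |⟨r¹³⟩| = ord(r¹³) = 17. With |G| = 68, by Lagrange [G : ⟨r¹³⟩] = 68/17 = 4.

Answer: 4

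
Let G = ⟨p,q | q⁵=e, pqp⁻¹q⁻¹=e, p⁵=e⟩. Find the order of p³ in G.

Compute successive powers until reaching e:
  (p³)¹ = p³, (p³)² = p, (p³)³ = p⁴, (p³)⁴ = p², (p³)⁵ = e.
The smallest positive k with (p³)ᵏ = e is 5.

Answer: 5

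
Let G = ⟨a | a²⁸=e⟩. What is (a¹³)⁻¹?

The order of (a¹³) is 28 (smallest k with (a¹³)ᵏ = e), so (a¹³)⁻¹ = (a¹³)²⁷ = a¹⁵.
Check: (a¹³) · (a¹⁵) → (a¹³) · a¹⁵ = e, giving e as required.

Answer: a¹⁵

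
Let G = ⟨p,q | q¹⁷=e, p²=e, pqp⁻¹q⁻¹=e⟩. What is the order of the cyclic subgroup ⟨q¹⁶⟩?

|⟨q¹⁶⟩| equals the order of q¹⁶. Compute successive powers until reaching e:
  (q¹⁶)¹ = q¹⁶, (q¹⁶)² = q¹⁵, (q¹⁶)³ = q¹⁴, (q¹⁶)⁴ = q¹³, (q¹⁶)⁵ = q¹², (q¹⁶)⁶ = q¹¹, (q¹⁶)⁷ = q¹⁰, (q¹⁶)⁸ = q⁹, (q¹⁶)⁹ = q⁸, (q¹⁶)¹⁰ = q⁷, (q¹⁶)¹¹ = q⁶, (q¹⁶)¹² = q⁵, (q¹⁶)¹³ = q⁴, (q¹⁶)¹⁴ = q³, (q¹⁶)¹⁵ = q², (q¹⁶)¹⁶ = q, (q¹⁶)¹⁷ = e.
The smallest positive k with (q¹⁶)ᵏ = e is 17, so |⟨q¹⁶⟩| = 17.

Answer: 17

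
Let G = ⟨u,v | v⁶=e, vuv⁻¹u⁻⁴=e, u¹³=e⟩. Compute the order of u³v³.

Compute successive powers until reaching e:
  (u³v³)¹ = u³v³, (u³v³)² = e.
The smallest positive k with (u³v³)ᵏ = e is 2.

Answer: 2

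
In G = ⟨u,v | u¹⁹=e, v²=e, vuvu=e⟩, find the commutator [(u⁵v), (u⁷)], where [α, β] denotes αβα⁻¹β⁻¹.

[(u⁵v), (u⁷)] = (u⁵v)·(u⁷)·(u⁵v)⁻¹·(u⁷)⁻¹.
  (u⁵v) · (u⁷) = u¹⁷v
  (u¹⁷v) · (u⁵v) = u¹²
  (u¹²) · (u¹²) = u⁵

Answer: u⁵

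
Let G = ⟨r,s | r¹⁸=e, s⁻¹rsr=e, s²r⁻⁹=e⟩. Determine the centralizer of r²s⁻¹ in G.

⟨r²s⁻¹⟩ ⊆ C_G(r²s⁻¹) since powers of r²s⁻¹ commute with r²s⁻¹; so |C_G(r²s⁻¹)| ≥ |⟨r²s⁻¹⟩| = 4.
By orbit–stabilizer, |C_G(r²s⁻¹)| = |G| / |conj. class of r²s⁻¹| = 36 / 9 = 4.
The 4 elements commuting with r²s⁻¹ are {e, r⁹, r²s, r²s⁻¹}.

Answer: {e, r⁹, r²s, r²s⁻¹}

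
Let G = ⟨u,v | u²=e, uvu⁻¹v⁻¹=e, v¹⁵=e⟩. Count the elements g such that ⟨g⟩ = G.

G is cyclic of order 30. An element generates G iff its order is 30, and a cyclic group of order 30 has exactly φ(30) = 8 such elements.

Answer: 8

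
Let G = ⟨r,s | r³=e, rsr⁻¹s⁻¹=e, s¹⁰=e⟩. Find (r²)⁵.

Compute successive powers of (r²), reducing at each step:
  (r²)²: (r²) · r² = r
  (r²)³: r · r² = e
  (r²)⁴: e · r² = r²
  (r²)⁵: (r²) · r² = r

Answer: r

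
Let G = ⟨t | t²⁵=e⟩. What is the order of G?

G is generated by a single element, so G is cyclic. The relator gives t²⁵ = e and no smaller power is forced to be e, so the 25 powers {e, t, t², t³, t⁴, t⁵, t⁶, t⁷, t⁸, t⁹, t²², t²³, t²¹, t²⁰, t²⁴, t¹², t¹³, t¹¹, t¹⁰, t¹⁴, t¹⁵, t¹⁶, t¹⁷, t¹⁸, t¹⁹} are distinct. Hence |G| = 25.

Answer: 25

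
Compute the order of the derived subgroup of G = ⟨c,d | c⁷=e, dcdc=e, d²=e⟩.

G' = [G, G] is generated by all commutators. The generator-pair commutators are: [c, d] = c².
The subgroup they normally generate is {e, c, c², c³, c⁴, c⁵, c⁶}, of order 7.
Check: |G/G'| = 14/7 = 2 is the order of the abelianisation.

Answer: 7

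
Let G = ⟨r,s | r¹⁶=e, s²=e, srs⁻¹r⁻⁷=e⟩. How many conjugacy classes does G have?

The conjugacy classes (representative and size) are:
  [e] (size 1), [r] (size 2), [r¹⁴] (size 2), [r³] (size 2), [r⁴] (size 2), [r¹⁰] (size 2), [r⁸] (size 1), [r⁹] (size 2), [r¹¹] (size 2), [r¹⁰s] (size 8), [rs] (size 8).
Class equation: 1 + 2 + 2 + 2 + 2 + 2 + 1 + 2 + 2 + 8 + 8 = 32 = |G|. So G has 11 conjugacy classes.

Answer: 11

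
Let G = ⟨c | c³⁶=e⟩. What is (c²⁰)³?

Compute successive powers of (c²⁰), reducing at each step:
  (c²⁰)²: (c²⁰) · c²⁰ = c⁴
  (c²⁰)³: (c⁴) · c²⁰ = c²⁴

Answer: c²⁴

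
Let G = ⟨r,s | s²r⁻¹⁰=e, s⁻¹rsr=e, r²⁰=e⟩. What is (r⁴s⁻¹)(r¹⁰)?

Compute (r⁴s⁻¹) · (r¹⁰) by multiplying left to right and reducing via the relations at each step:
  (r⁴s⁻¹) · r¹⁰ = r⁴s

Answer: r⁴s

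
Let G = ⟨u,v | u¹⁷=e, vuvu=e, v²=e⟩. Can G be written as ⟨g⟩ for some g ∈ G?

Every cyclic group is abelian. But u·v = uv while v·u = u¹⁶v, so u·v ≠ v·u and G is not abelian. Hence G is not cyclic.

Answer: No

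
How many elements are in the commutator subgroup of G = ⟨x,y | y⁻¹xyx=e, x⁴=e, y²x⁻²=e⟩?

G' = [G, G] is generated by all commutators. The generator-pair commutators are: [x, y] = x².
The subgroup they normally generate is {e, x²}, of order 2.
Check: |G/G'| = 8/2 = 4 is the order of the abelianisation.

Answer: 2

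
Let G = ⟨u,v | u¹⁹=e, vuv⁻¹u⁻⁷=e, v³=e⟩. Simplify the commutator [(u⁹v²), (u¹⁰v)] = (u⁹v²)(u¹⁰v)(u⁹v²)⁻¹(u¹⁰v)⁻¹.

[(u⁹v²), (u¹⁰v)] = (u⁹v²)·(u¹⁰v)·(u⁹v²)⁻¹·(u¹⁰v)⁻¹.
  (u⁹v²) · (u¹⁰v) = u⁵
  (u⁵) · (u¹³v) = u¹⁸v
  (u¹⁸v) · (u⁴v²) = u⁸

Answer: u⁸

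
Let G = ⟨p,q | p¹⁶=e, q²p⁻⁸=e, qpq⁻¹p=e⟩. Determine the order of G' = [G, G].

G' = [G, G] is generated by all commutators. The generator-pair commutators are: [p, q] = p².
The subgroup they normally generate is {e, p², p⁴, p⁶, p⁸, p¹⁰, p¹², p¹⁴}, of order 8.
Check: |G/G'| = 32/8 = 4 is the order of the abelianisation.

Answer: 8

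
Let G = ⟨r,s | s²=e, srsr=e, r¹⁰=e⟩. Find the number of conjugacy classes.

The conjugacy classes (representative and size) are:
  [e] (size 1), [r] (size 2), [r²] (size 2), [r³] (size 2), [r⁴] (size 2), [r⁵] (size 1), [r²s] (size 5), [r³s] (size 5).
Class equation: 1 + 2 + 2 + 2 + 2 + 1 + 5 + 5 = 20 = |G|. So G has 8 conjugacy classes.

Answer: 8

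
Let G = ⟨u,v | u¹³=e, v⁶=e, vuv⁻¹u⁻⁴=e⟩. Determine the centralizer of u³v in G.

⟨u³v⟩ ⊆ C_G(u³v) since powers of u³v commute with u³v; so |C_G(u³v)| ≥ |⟨u³v⟩| = 6.
By orbit–stabilizer, |C_G(u³v)| = |G| / |conj. class of u³v| = 78 / 13 = 6.
The 6 elements commuting with u³v are {e, u²v², u³v, u⁸v⁴, u⁹v⁵, u¹¹v³}.

Answer: {e, u²v², u³v, u⁸v⁴, u⁹v⁵, u¹¹v³}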